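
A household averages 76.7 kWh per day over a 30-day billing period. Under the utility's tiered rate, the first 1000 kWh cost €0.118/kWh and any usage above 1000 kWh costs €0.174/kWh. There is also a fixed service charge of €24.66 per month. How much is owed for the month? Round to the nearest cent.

Usage = 76.7 kWh/day × 30 days = 2301 kWh
First 1000 kWh × €0.118 = €118.00
Remaining 1301 kWh × €0.174 = €226.37
Energy charge = €344.37; + service €24.66 = €369.03

€369.03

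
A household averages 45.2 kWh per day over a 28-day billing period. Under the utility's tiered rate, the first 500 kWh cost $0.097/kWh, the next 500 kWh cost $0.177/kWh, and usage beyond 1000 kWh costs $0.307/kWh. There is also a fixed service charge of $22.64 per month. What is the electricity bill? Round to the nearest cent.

$241.18

Usage = 45.2 kWh/day × 28 days = 1265.6 kWh
First 500 kWh × $0.097 = $48.50
Next 500 kWh × $0.177 = $88.50
Remaining 265.6 kWh × $0.307 = $81.54
Energy charge = $218.54; + service $22.64 = $241.18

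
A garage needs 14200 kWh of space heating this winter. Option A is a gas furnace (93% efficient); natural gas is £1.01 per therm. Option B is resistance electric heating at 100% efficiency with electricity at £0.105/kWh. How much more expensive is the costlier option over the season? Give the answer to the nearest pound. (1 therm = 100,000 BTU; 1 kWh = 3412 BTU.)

£965

Heat load = 14200 kWh × 3412 = 48,450,400 BTU
Gas: input = 48,450,400 / 0.93 = 52,097,204 BTU = 521 therm → 521 × £1.01 = £526.18
Electric: 48,450,400 BTU / 3412 = 14,200 kWh → × £0.105 = £1,491.00
Difference = |£526.18 − £1,491.00| = £964.82 ≈ £965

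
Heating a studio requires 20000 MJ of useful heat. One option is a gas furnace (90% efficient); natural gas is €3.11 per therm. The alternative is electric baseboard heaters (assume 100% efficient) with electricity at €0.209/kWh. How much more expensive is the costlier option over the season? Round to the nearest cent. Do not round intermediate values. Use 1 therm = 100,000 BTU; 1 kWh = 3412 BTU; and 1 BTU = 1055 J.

€506.14

Heat load = 20000 MJ = 20,000,000,000 J / 1055 = 18,957,346 BTU
Gas: input = 18,957,346 / 0.90 = 21,063,718 BTU = 210.6 therm → 210.6 × €3.11 = €655.08
Electric: 18,957,346 BTU / 3412 = 5,556 kWh → × €0.209 = €1,161.22
Difference = |€655.08 − €1,161.22| = €506.14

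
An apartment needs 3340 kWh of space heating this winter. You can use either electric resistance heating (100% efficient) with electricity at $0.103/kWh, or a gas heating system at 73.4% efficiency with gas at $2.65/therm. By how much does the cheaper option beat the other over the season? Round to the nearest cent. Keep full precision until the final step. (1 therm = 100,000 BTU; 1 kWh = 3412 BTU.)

Heat load = 3340 kWh × 3412 = 11,396,080 BTU
Gas: input = 11,396,080 / 0.734 = 15,525,995 BTU = 155.3 therm → 155.3 × $2.65 = $411.44
Electric: 11,396,080 BTU / 3412 = 3,340 kWh → × $0.103 = $344.02
Difference = |$411.44 − $344.02| = $67.42

$67.42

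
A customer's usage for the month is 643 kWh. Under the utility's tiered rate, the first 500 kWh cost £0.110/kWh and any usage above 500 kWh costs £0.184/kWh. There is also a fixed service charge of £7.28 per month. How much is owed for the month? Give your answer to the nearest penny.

First 500 kWh × £0.110 = £55.00
Remaining 143 kWh × £0.184 = £26.31
Energy charge = £81.31; + service £7.28 = £88.59

£88.59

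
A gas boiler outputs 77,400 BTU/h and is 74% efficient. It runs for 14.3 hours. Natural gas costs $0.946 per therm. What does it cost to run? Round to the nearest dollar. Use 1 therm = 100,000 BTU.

Heat delivered = 77,400 BTU/h × 14.3 h = 1,106,820 BTU
Gas input = 1,106,820 / 0.74 = 1,495,703 BTU
= 1,495,703 / 100,000 = 14.96 therm
Cost = 14.96 × $0.946/therm = $14.15 ≈ $14

$14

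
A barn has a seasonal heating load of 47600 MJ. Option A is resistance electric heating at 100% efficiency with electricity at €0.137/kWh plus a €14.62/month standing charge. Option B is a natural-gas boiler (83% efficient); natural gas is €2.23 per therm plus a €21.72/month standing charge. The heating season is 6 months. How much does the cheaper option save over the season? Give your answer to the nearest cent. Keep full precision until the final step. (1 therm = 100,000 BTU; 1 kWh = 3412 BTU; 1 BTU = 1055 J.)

€556.80

Heat load = 47600 MJ = 47,600,000,000 J / 1055 = 45,118,483 BTU
Gas: input = 45,118,483 / 0.83 = 54,359,619 BTU = 543.6 therm → 543.6 × €2.23 = €1,212.22; + 6 × €21.72 standing = €1,342.54
Electric: 45,118,483 BTU / 3412 = 13,220 kWh → × €0.137 = €1,811.62; + 6 × €14.62 standing = €1,899.34
Difference = |€1,342.54 − €1,899.34| = €556.80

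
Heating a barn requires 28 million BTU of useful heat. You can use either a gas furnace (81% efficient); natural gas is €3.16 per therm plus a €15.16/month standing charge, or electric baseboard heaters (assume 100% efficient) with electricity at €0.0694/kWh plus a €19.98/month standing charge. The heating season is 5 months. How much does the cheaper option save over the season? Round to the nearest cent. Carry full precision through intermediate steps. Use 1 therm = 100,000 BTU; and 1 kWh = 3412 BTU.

Heat load = 28 × 10⁶ BTU = 28,000,000 BTU
Gas: input = 28,000,000 / 0.81 = 34,567,901 BTU = 345.7 therm → 345.7 × €3.16 = €1,092.35; + 5 × €15.16 standing = €1,168.15
Electric: 28,000,000 BTU / 3412 = 8,206 kWh → × €0.0694 = €569.52; + 5 × €19.98 standing = €669.42
Difference = |€1,168.15 − €669.42| = €498.73

€498.73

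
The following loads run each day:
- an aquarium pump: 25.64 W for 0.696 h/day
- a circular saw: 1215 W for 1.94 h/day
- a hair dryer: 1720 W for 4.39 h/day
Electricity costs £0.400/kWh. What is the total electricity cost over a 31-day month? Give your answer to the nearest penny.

£123.08

aquarium pump: 25.64 W × 0.696 h × 31 d = 553 Wh = 0.5532 kWh
circular saw: 1215 W × 1.94 h × 31 d = 73,070 Wh = 73.07 kWh
hair dryer: 1720 W × 4.39 h × 31 d = 234,075 Wh = 234.1 kWh
Total energy = 0.5532 + 73.07 + 234.1 = 307.7 kWh
Cost = 307.7 kWh × £0.400 = £123.08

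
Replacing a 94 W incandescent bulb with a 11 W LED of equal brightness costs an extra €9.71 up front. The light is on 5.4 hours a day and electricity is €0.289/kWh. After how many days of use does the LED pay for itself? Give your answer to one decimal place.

75.0 days

Power saved = 94 − 11 = 83 W
Daily energy saved = 83 W × 5.4 h = 448.2 Wh = 0.4482 kWh
Daily savings = 0.4482 × €0.289 = €0.1295
Payback = €9.71 / €0.1295 per day = 74.96 days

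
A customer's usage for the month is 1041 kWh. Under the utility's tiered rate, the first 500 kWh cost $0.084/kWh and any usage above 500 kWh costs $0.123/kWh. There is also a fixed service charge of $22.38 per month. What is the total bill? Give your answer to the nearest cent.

First 500 kWh × $0.084 = $42.00
Remaining 541 kWh × $0.123 = $66.54
Energy charge = $108.54; + service $22.38 = $130.92

$130.92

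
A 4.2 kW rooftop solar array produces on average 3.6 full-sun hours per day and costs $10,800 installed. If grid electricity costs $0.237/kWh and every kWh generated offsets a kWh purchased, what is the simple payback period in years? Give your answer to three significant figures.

8.26 years

Daily generation = 4.2 kW × 3.6 h = 15.12 kWh
Annual generation = 15.12 × 365 = 5518.8 kWh
Annual savings = 5518.8 × $0.237 = $1,307.96
Payback = $10,800 / $1,307.96 = 8.26 years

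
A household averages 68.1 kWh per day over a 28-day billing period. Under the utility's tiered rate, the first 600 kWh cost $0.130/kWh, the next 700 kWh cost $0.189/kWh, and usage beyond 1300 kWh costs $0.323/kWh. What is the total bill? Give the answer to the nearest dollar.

Usage = 68.1 kWh/day × 28 days = 1906.8 kWh
First 600 kWh × $0.130 = $78.00
Next 700 kWh × $0.189 = $132.30
Remaining 606.8 kWh × $0.323 = $196.00
Total = $406.30 ≈ $406

$406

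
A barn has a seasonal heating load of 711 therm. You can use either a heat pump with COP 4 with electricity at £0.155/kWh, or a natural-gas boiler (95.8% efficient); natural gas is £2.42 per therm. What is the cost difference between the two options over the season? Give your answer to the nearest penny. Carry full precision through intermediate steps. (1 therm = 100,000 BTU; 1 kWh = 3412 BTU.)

£988.57

Heat load = 711 therm × 100,000 = 71,100,000 BTU
Gas: input = 71,100,000 / 0.958 = 74,217,119 BTU = 742.2 therm → 742.2 × £2.42 = £1,796.05
Heat pump: 71,100,000 BTU / 3412 = 20,840 kWh heat; / 4 = 5,210 kWh in → × £0.155 = £807.48
Difference = |£1,796.05 − £807.48| = £988.57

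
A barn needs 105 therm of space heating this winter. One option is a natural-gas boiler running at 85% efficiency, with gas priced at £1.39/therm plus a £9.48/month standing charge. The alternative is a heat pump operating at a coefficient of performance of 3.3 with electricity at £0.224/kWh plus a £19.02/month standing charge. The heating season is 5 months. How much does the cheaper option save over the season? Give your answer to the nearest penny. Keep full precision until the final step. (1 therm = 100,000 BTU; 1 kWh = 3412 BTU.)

£84.88

Heat load = 105 therm × 100,000 = 10,500,000 BTU
Gas: input = 10,500,000 / 0.85 = 12,352,941 BTU = 123.5 therm → 123.5 × £1.39 = £171.71; + 5 × £9.48 standing = £219.11
Heat pump: 10,500,000 BTU / 3412 = 3,077 kWh heat; / 3.3 = 932.5 kWh in → × £0.224 = £208.89; + 5 × £19.02 standing = £303.99
Difference = |£219.11 − £303.99| = £84.88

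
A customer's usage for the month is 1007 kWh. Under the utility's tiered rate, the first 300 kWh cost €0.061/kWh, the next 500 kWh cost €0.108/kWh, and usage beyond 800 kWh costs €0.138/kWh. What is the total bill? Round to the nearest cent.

First 300 kWh × €0.061 = €18.30
Next 500 kWh × €0.108 = €54.00
Remaining 207 kWh × €0.138 = €28.57
Total = €100.87

€100.87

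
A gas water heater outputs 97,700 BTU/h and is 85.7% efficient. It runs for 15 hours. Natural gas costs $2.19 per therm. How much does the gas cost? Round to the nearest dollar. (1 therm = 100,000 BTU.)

$37

Heat delivered = 97,700 BTU/h × 15 h = 1,465,500 BTU
Gas input = 1,465,500 / 0.857 = 1,710,035 BTU
= 1,710,035 / 100,000 = 17.1 therm
Cost = 17.1 × $2.19/therm = $37.45 ≈ $37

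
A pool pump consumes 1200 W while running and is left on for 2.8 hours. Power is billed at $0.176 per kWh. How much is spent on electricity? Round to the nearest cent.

Energy = 1200 W × 2.8 h = 3,360 Wh = 3.36 kWh
Cost = 3.36 kWh × $0.176/kWh = $0.59

$0.59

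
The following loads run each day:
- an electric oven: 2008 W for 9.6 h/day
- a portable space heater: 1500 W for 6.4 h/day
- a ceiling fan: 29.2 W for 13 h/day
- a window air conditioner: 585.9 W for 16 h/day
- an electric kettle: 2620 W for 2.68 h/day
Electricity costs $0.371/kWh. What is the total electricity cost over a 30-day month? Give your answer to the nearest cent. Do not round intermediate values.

$508.11

electric oven: 2008 W × 9.6 h × 30 d = 578,304 Wh = 578.3 kWh
portable space heater: 1500 W × 6.4 h × 30 d = 288,000 Wh = 288 kWh
ceiling fan: 29.2 W × 13 h × 30 d = 11,388 Wh = 11.39 kWh
window air conditioner: 585.9 W × 16 h × 30 d = 281,232 Wh = 281.2 kWh
electric kettle: 2620 W × 2.68 h × 30 d = 210,648 Wh = 210.6 kWh
Total energy = 578.3 + 288 + 11.39 + 281.2 + 210.6 = 1,370 kWh
Cost = 1,370 kWh × $0.371 = $508.11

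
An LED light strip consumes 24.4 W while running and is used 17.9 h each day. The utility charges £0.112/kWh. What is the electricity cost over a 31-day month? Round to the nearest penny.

£1.52

Energy = 24.4 W × 17.9 h/day × 31 days = 13,540 Wh = 13.54 kWh
Cost = 13.54 kWh × £0.112/kWh = £1.52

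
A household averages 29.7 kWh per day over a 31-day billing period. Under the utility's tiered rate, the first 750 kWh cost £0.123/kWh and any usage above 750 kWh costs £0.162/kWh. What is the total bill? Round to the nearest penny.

£119.90

Usage = 29.7 kWh/day × 31 days = 920.7 kWh
First 750 kWh × £0.123 = £92.25
Remaining 170.7 kWh × £0.162 = £27.65
Total = £119.90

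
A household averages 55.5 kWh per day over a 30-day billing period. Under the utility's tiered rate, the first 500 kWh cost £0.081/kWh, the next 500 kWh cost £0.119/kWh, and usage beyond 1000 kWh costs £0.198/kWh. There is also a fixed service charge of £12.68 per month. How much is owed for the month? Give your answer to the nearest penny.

Usage = 55.5 kWh/day × 30 days = 1665 kWh
First 500 kWh × £0.081 = £40.50
Next 500 kWh × £0.119 = £59.50
Remaining 665 kWh × £0.198 = £131.67
Energy charge = £231.67; + service £12.68 = £244.35

£244.35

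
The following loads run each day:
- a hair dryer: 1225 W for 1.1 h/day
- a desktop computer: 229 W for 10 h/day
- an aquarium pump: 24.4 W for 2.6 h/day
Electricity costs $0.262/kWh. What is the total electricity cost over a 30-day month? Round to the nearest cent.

hair dryer: 1225 W × 1.1 h × 30 d = 40,425 Wh = 40.42 kWh
desktop computer: 229 W × 10 h × 30 d = 68,700 Wh = 68.7 kWh
aquarium pump: 24.4 W × 2.6 h × 30 d = 1,903 Wh = 1.903 kWh
Total energy = 40.42 + 68.7 + 1.903 = 111 kWh
Cost = 111 kWh × $0.262 = $29.09

$29.09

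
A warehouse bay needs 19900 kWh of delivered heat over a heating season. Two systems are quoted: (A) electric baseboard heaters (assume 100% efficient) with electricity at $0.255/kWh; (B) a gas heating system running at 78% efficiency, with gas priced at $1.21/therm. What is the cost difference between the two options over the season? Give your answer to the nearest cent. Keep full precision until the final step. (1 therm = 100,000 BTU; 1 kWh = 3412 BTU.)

Heat load = 19900 kWh × 3412 = 67,898,800 BTU
Gas: input = 67,898,800 / 0.78 = 87,049,744 BTU = 870.5 therm → 870.5 × $1.21 = $1,053.30
Electric: 67,898,800 BTU / 3412 = 19,900 kWh → × $0.255 = $5,074.50
Difference = |$1,053.30 − $5,074.50| = $4,021.20

$4021.20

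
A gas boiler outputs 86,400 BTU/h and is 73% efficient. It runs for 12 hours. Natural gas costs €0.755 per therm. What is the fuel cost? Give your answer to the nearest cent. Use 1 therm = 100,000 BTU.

€10.72

Heat delivered = 86,400 BTU/h × 12 h = 1,036,800 BTU
Gas input = 1,036,800 / 0.73 = 1,420,274 BTU
= 1,420,274 / 100,000 = 14.2 therm
Cost = 14.2 × €0.755/therm = €10.72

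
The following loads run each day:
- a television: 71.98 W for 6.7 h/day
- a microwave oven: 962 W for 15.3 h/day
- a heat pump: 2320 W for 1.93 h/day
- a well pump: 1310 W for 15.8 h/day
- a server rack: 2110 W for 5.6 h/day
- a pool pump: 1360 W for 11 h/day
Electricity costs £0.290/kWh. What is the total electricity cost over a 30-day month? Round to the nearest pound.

television: 71.98 W × 6.7 h × 30 d = 14,468 Wh = 14.47 kWh
microwave oven: 962 W × 15.3 h × 30 d = 441,558 Wh = 441.6 kWh
heat pump: 2320 W × 1.93 h × 30 d = 134,328 Wh = 134.3 kWh
well pump: 1310 W × 15.8 h × 30 d = 620,940 Wh = 620.9 kWh
server rack: 2110 W × 5.6 h × 30 d = 354,480 Wh = 354.5 kWh
pool pump: 1360 W × 11 h × 30 d = 448,800 Wh = 448.8 kWh
Total energy = 14.47 + 441.6 + 134.3 + 620.9 + 354.5 + 448.8 = 2,015 kWh
Cost = 2,015 kWh × £0.290 = £584.23 ≈ £584

£584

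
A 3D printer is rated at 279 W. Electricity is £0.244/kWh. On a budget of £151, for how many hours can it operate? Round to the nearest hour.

Energy budget = £151 / £0.244 per kWh = 618.9 kWh = 618,852 Wh
Runtime = 618,852 Wh / 279 W = 2,218 h

2218 h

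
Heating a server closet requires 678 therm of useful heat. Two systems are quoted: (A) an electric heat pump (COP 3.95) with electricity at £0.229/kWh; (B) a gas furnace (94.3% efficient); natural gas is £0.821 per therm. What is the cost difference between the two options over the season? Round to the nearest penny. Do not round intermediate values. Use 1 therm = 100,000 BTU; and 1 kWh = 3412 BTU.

Heat load = 678 therm × 100,000 = 67,800,000 BTU
Gas: input = 67,800,000 / 0.943 = 71,898,197 BTU = 719 therm → 719 × £0.821 = £590.28
Heat pump: 67,800,000 BTU / 3412 = 19,870 kWh heat; / 3.95 = 5,031 kWh in → × £0.229 = £1,152.02
Difference = |£590.28 − £1,152.02| = £561.73

£561.73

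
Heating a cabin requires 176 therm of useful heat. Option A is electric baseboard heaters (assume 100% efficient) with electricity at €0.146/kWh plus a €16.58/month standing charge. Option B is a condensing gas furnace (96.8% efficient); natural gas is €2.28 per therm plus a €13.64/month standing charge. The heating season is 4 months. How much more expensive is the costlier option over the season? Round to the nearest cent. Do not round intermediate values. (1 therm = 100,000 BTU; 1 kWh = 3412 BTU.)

€350.32

Heat load = 176 therm × 100,000 = 17,600,000 BTU
Gas: input = 17,600,000 / 0.968 = 18,181,818 BTU = 181.8 therm → 181.8 × €2.28 = €414.55; + 4 × €13.64 standing = €469.11
Electric: 17,600,000 BTU / 3412 = 5,158 kWh → × €0.146 = €753.11; + 4 × €16.58 standing = €819.43
Difference = |€469.11 − €819.43| = €350.32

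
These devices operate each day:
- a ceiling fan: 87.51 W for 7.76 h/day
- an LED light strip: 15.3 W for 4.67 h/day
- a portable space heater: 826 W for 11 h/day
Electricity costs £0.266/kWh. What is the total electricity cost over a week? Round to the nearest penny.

£18.32

ceiling fan: 87.51 W × 7.76 h × 7 d = 4,754 Wh = 4.754 kWh
LED light strip: 15.3 W × 4.67 h × 7 d = 500 Wh = 0.5002 kWh
portable space heater: 826 W × 11 h × 7 d = 63,602 Wh = 63.6 kWh
Total energy = 4.754 + 0.5002 + 63.6 = 68.86 kWh
Cost = 68.86 kWh × £0.266 = £18.32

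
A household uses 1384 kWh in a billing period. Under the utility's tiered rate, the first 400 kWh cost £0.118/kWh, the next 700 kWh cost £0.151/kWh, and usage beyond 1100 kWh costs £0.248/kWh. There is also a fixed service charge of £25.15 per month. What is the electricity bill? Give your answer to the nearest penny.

£248.48

First 400 kWh × £0.118 = £47.20
Next 700 kWh × £0.151 = £105.70
Remaining 284 kWh × £0.248 = £70.43
Energy charge = £223.33; + service £25.15 = £248.48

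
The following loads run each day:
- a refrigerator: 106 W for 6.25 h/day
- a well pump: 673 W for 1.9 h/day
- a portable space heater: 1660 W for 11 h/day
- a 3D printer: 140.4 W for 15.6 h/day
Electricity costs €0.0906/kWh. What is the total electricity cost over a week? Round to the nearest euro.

refrigerator: 106 W × 6.25 h × 7 d = 4,638 Wh = 4.638 kWh
well pump: 673 W × 1.9 h × 7 d = 8,951 Wh = 8.951 kWh
portable space heater: 1660 W × 11 h × 7 d = 127,820 Wh = 127.8 kWh
3D printer: 140.4 W × 15.6 h × 7 d = 15,332 Wh = 15.33 kWh
Total energy = 4.638 + 8.951 + 127.8 + 15.33 = 156.7 kWh
Cost = 156.7 kWh × €0.0906 = €14.20 ≈ €14

€14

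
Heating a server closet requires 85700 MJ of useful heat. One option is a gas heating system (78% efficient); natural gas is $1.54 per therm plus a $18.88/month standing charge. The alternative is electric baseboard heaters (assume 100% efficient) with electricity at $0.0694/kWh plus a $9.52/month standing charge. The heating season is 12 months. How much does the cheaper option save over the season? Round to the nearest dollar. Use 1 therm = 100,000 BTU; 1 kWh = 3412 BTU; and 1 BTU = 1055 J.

$64

Heat load = 85700 MJ = 85,700,000,000 J / 1055 = 81,232,227 BTU
Gas: input = 81,232,227 / 0.78 = 104,143,881 BTU = 1,041 therm → 1,041 × $1.54 = $1,603.82; + 12 × $18.88 standing = $1,830.38
Electric: 81,232,227 BTU / 3412 = 23,810 kWh → × $0.0694 = $1,652.26; + 12 × $9.52 standing = $1,766.50
Difference = |$1,830.38 − $1,766.50| = $63.87 ≈ $64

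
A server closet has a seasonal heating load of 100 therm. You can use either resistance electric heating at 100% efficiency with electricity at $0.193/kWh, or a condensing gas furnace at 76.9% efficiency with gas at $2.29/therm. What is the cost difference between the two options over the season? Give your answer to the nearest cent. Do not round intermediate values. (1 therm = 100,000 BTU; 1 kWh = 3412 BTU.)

$267.86

Heat load = 100 therm × 100,000 = 10,000,000 BTU
Gas: input = 10,000,000 / 0.769 = 13,003,901 BTU = 130 therm → 130 × $2.29 = $297.79
Electric: 10,000,000 BTU / 3412 = 2,931 kWh → × $0.193 = $565.65
Difference = |$297.79 − $565.65| = $267.86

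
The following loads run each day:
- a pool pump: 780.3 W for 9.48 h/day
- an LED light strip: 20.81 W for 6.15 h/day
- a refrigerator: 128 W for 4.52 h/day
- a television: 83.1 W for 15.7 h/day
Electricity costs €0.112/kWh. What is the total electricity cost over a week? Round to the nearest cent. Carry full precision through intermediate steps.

€7.38

pool pump: 780.3 W × 9.48 h × 7 d = 51,781 Wh = 51.78 kWh
LED light strip: 20.81 W × 6.15 h × 7 d = 896 Wh = 0.8959 kWh
refrigerator: 128 W × 4.52 h × 7 d = 4,050 Wh = 4.05 kWh
television: 83.1 W × 15.7 h × 7 d = 9,133 Wh = 9.133 kWh
Total energy = 51.78 + 0.8959 + 4.05 + 9.133 = 65.86 kWh
Cost = 65.86 kWh × €0.112 = €7.38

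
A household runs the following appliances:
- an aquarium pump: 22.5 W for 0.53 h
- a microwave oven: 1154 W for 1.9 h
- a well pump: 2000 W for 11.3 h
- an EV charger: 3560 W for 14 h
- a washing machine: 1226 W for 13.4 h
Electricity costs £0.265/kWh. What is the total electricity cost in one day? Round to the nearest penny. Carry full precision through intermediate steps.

£24.13

aquarium pump: 22.5 W × 0.53 h = 12 Wh = 0.01193 kWh
microwave oven: 1154 W × 1.9 h = 2,193 Wh = 2.193 kWh
well pump: 2000 W × 11.3 h = 22,600 Wh = 22.6 kWh
EV charger: 3560 W × 14 h = 49,840 Wh = 49.84 kWh
washing machine: 1226 W × 13.4 h = 16,428 Wh = 16.43 kWh
Total energy = 0.01193 + 2.193 + 22.6 + 49.84 + 16.43 = 91.07 kWh
Cost = 91.07 kWh × £0.265 = £24.13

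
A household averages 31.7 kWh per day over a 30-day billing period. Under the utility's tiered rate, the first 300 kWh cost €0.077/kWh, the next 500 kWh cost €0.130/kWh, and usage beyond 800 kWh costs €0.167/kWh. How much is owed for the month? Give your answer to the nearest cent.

€113.32

Usage = 31.7 kWh/day × 30 days = 951 kWh
First 300 kWh × €0.077 = €23.10
Next 500 kWh × €0.130 = €65.00
Remaining 151 kWh × €0.167 = €25.22
Total = €113.32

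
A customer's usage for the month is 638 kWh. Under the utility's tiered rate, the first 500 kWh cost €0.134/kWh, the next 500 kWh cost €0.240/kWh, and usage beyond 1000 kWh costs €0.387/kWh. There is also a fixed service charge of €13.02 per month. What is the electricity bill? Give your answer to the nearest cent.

First 500 kWh × €0.134 = €67.00
Next 138 kWh × €0.240 = €33.12
Remaining tier: 0 kWh (not reached)
Energy charge = €100.12; + service €13.02 = €113.14

€113.14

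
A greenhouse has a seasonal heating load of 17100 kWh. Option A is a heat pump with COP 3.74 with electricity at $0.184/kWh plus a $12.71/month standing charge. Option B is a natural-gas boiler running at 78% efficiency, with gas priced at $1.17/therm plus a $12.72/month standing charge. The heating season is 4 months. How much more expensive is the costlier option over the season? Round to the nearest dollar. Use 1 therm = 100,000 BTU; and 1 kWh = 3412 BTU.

$34

Heat load = 17100 kWh × 3412 = 58,345,200 BTU
Gas: input = 58,345,200 / 0.780 = 74,801,538 BTU = 748 therm → 748 × $1.17 = $875.18; + 4 × $12.72 standing = $926.06
Heat pump: 58,345,200 BTU / 3412 = 17,100 kWh heat; / 3.74 = 4,572 kWh in → × $0.184 = $841.28; + 4 × $12.71 standing = $892.12
Difference = |$926.06 − $892.12| = $33.93 ≈ $34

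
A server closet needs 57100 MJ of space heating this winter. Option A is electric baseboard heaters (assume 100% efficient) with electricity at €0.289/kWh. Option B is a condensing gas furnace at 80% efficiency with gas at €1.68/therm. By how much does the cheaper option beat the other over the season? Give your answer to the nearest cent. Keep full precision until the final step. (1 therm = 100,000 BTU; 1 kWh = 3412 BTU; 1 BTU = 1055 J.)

€3447.71

Heat load = 57100 MJ = 57,100,000,000 J / 1055 = 54,123,223 BTU
Gas: input = 54,123,223 / 0.80 = 67,654,028 BTU = 676.5 therm → 676.5 × €1.68 = €1,136.59
Electric: 54,123,223 BTU / 3412 = 15,860 kWh → × €0.289 = €4,584.29
Difference = |€1,136.59 − €4,584.29| = €3,447.71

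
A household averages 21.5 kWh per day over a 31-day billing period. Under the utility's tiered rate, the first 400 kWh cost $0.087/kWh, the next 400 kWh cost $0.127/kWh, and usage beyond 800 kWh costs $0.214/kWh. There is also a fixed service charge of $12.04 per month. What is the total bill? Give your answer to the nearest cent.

Usage = 21.5 kWh/day × 31 days = 666.5 kWh
First 400 kWh × $0.087 = $34.80
Next 266.5 kWh × $0.127 = $33.85
Remaining tier: 0 kWh (not reached)
Energy charge = $68.65; + service $12.04 = $80.69

$80.69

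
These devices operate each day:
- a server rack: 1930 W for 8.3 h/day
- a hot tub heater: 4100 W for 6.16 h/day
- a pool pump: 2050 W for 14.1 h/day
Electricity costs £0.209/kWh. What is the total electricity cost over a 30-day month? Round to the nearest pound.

£440

server rack: 1930 W × 8.3 h × 30 d = 480,570 Wh = 480.6 kWh
hot tub heater: 4100 W × 6.16 h × 30 d = 757,680 Wh = 757.7 kWh
pool pump: 2050 W × 14.1 h × 30 d = 867,150 Wh = 867.1 kWh
Total energy = 480.6 + 757.7 + 867.1 = 2,105 kWh
Cost = 2,105 kWh × £0.209 = £440.03 ≈ £440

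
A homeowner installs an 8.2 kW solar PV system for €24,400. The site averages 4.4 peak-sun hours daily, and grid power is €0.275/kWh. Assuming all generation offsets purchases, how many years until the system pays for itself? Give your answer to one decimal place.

6.7 years

Daily generation = 8.2 kW × 4.4 h = 36.08 kWh
Annual generation = 36.08 × 365 = 13169 kWh
Annual savings = 13169 × €0.275 = €3,621.53
Payback = €24,400 / €3,621.53 = 6.74 years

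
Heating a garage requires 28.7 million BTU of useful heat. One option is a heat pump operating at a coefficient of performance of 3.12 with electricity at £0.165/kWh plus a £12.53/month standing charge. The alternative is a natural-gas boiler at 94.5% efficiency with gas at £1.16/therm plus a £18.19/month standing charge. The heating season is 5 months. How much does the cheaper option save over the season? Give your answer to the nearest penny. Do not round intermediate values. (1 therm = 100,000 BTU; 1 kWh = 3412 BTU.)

£64.24

Heat load = 28.7 × 10⁶ BTU = 28,700,000 BTU
Gas: input = 28,700,000 / 0.945 = 30,370,370 BTU = 303.7 therm → 303.7 × £1.16 = £352.30; + 5 × £18.19 standing = £443.25
Heat pump: 28,700,000 BTU / 3412 = 8,411 kWh heat; / 3.12 = 2,696 kWh in → × £0.165 = £444.84; + 5 × £12.53 standing = £507.49
Difference = |£443.25 − £507.49| = £64.24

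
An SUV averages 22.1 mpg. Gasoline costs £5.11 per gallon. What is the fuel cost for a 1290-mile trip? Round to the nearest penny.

£298.28

Fuel = 1290 mi / 22.1 mpg = 58.37 gal
Cost = 58.37 gal × £5.11/gal = £298.28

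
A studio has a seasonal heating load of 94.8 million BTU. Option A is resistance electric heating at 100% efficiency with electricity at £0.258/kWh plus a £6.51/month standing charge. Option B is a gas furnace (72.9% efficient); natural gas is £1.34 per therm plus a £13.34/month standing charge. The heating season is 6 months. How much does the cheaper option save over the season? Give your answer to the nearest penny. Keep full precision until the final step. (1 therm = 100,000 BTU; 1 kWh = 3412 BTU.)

£5384.82

Heat load = 94.8 × 10⁶ BTU = 94,800,000 BTU
Gas: input = 94,800,000 / 0.729 = 130,041,152 BTU = 1,300 therm → 1,300 × £1.34 = £1,742.55; + 6 × £13.34 standing = £1,822.59
Electric: 94,800,000 BTU / 3412 = 27,780 kWh → × £0.258 = £7,168.35; + 6 × £6.51 standing = £7,207.41
Difference = |£1,822.59 − £7,207.41| = £5,384.82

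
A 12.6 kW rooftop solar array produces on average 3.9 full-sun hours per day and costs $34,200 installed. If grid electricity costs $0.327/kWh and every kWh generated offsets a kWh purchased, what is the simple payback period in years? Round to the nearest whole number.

Daily generation = 12.6 kW × 3.9 h = 49.14 kWh
Annual generation = 49.14 × 365 = 17936 kWh
Annual savings = 17936 × $0.327 = $5,865.10
Payback = $34,200 / $5,865.10 = 5.83 years

6 years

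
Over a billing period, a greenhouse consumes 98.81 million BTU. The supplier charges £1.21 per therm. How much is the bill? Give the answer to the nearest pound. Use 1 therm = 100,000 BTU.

£1196

98.81 million BTU × (10 therm/million BTU) = 988.1 therm
Cost = 988.1 therm × £1.21/therm = £1,195.60 ≈ £1196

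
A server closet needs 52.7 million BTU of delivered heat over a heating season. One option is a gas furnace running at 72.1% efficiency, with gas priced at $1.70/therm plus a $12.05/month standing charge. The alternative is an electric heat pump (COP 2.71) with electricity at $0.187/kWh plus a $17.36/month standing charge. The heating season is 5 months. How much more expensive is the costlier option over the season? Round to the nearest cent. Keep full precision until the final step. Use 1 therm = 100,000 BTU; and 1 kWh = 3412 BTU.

Heat load = 52.7 × 10⁶ BTU = 52,700,000 BTU
Gas: input = 52,700,000 / 0.721 = 73,092,926 BTU = 730.9 therm → 730.9 × $1.70 = $1,242.58; + 5 × $12.05 standing = $1,302.83
Heat pump: 52,700,000 BTU / 3412 = 15,450 kWh heat; / 2.71 = 5,699 kWh in → × $0.187 = $1,065.80; + 5 × $17.36 standing = $1,152.60
Difference = |$1,302.83 − $1,152.60| = $150.23

$150.23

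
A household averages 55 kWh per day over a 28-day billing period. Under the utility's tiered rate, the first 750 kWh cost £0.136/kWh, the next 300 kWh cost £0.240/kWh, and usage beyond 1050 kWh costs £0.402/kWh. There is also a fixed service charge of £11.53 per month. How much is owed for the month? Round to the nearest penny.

£382.51

Usage = 55 kWh/day × 28 days = 1540 kWh
First 750 kWh × £0.136 = £102.00
Next 300 kWh × £0.240 = £72.00
Remaining 490 kWh × £0.402 = £196.98
Energy charge = £370.98; + service £11.53 = £382.51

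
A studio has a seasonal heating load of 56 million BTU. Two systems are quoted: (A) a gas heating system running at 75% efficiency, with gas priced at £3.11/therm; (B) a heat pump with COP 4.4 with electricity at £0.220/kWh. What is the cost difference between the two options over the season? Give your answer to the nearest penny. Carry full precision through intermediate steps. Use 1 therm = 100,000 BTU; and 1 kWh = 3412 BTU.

£1501.50

Heat load = 56 × 10⁶ BTU = 56,000,000 BTU
Gas: input = 56,000,000 / 0.75 = 74,666,667 BTU = 746.7 therm → 746.7 × £3.11 = £2,322.13
Heat pump: 56,000,000 BTU / 3412 = 16,410 kWh heat; / 4.4 = 3,730 kWh in → × £0.220 = £820.63
Difference = |£2,322.13 − £820.63| = £1,501.50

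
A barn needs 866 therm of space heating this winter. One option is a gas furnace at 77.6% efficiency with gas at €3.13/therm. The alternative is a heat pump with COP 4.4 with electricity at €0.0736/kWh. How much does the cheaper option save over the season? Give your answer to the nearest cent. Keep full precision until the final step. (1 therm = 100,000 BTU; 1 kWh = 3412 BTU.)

Heat load = 866 therm × 100,000 = 86,600,000 BTU
Gas: input = 86,600,000 / 0.776 = 111,597,938 BTU = 1,116 therm → 1,116 × €3.13 = €3,493.02
Heat pump: 86,600,000 BTU / 3412 = 25,380 kWh heat; / 4.4 = 5,768 kWh in → × €0.0736 = €424.56
Difference = |€3,493.02 − €424.56| = €3,068.46

€3068.46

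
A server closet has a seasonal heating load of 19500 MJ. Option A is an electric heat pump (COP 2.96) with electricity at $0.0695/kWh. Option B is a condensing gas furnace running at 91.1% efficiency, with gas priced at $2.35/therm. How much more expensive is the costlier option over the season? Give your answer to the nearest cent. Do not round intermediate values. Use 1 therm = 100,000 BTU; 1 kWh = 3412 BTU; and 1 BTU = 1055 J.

Heat load = 19500 MJ = 19,500,000,000 J / 1055 = 18,483,412 BTU
Gas: input = 18,483,412 / 0.911 = 20,289,146 BTU = 202.9 therm → 202.9 × $2.35 = $476.79
Heat pump: 18,483,412 BTU / 3412 = 5,417 kWh heat; / 2.96 = 1,830 kWh in → × $0.0695 = $127.19
Difference = |$476.79 − $127.19| = $349.60

$349.60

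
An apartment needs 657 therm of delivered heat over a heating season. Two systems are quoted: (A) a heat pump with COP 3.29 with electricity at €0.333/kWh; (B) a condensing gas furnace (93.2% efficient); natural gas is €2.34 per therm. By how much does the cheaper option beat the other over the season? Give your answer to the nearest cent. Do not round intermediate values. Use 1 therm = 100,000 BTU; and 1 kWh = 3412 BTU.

Heat load = 657 therm × 100,000 = 65,700,000 BTU
Gas: input = 65,700,000 / 0.932 = 70,493,562 BTU = 704.9 therm → 704.9 × €2.34 = €1,649.55
Heat pump: 65,700,000 BTU / 3412 = 19,260 kWh heat; / 3.29 = 5,853 kWh in → × €0.333 = €1,948.97
Difference = |€1,649.55 − €1,948.97| = €299.42

€299.42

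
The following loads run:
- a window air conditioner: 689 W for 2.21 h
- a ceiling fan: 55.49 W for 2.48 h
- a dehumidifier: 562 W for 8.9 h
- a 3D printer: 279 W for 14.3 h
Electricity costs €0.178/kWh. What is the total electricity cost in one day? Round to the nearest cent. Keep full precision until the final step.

€1.90

window air conditioner: 689 W × 2.21 h = 1,523 Wh = 1.523 kWh
ceiling fan: 55.49 W × 2.48 h = 138 Wh = 0.1376 kWh
dehumidifier: 562 W × 8.9 h = 5,002 Wh = 5.002 kWh
3D printer: 279 W × 14.3 h = 3,990 Wh = 3.99 kWh
Total energy = 1.523 + 0.1376 + 5.002 + 3.99 = 10.65 kWh
Cost = 10.65 kWh × €0.178 = €1.90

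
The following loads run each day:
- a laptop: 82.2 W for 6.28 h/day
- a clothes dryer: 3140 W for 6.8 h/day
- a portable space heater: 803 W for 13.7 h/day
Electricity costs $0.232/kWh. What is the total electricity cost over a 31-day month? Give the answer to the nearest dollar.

laptop: 82.2 W × 6.28 h × 31 d = 16,003 Wh = 16 kWh
clothes dryer: 3140 W × 6.8 h × 31 d = 661,912 Wh = 661.9 kWh
portable space heater: 803 W × 13.7 h × 31 d = 341,034 Wh = 341 kWh
Total energy = 16 + 661.9 + 341 = 1,019 kWh
Cost = 1,019 kWh × $0.232 = $236.40 ≈ $236

$236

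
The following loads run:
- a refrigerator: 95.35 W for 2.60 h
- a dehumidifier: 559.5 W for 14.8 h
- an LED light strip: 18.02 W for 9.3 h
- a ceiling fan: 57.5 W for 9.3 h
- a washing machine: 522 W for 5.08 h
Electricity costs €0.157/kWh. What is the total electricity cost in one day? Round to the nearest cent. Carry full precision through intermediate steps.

€1.87

refrigerator: 95.35 W × 2.60 h = 248 Wh = 0.2479 kWh
dehumidifier: 559.5 W × 14.8 h = 8,281 Wh = 8.281 kWh
LED light strip: 18.02 W × 9.3 h = 168 Wh = 0.1676 kWh
ceiling fan: 57.5 W × 9.3 h = 535 Wh = 0.5347 kWh
washing machine: 522 W × 5.08 h = 2,652 Wh = 2.652 kWh
Total energy = 0.2479 + 8.281 + 0.1676 + 0.5347 + 2.652 = 11.88 kWh
Cost = 11.88 kWh × €0.157 = €1.87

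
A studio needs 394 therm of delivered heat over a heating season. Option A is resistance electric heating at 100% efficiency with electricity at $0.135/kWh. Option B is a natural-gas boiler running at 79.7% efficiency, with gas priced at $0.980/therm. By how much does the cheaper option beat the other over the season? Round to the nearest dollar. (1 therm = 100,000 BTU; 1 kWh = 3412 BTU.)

Heat load = 394 therm × 100,000 = 39,400,000 BTU
Gas: input = 39,400,000 / 0.797 = 49,435,383 BTU = 494.4 therm → 494.4 × $0.980 = $484.47
Electric: 39,400,000 BTU / 3412 = 11,550 kWh → × $0.135 = $1,558.91
Difference = |$484.47 − $1,558.91| = $1,074.44 ≈ $1074

$1074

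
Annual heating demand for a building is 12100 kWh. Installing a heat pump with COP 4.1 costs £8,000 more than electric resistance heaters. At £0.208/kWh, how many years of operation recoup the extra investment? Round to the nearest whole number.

Resistance: 12100 kWh × £0.208 = £2,516.80/yr
Heat pump: 12100 / 4.1 = 2951 kWh in → × £0.208 = £613.85/yr
Annual savings = £1,902.95
Payback = £8,000 / £1,902.95 = 4.2 years

4 years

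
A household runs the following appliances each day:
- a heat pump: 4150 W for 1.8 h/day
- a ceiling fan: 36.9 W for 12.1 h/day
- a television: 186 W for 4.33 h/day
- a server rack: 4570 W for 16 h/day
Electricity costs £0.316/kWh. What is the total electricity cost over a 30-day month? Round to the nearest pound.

£776

heat pump: 4150 W × 1.8 h × 30 d = 224,100 Wh = 224.1 kWh
ceiling fan: 36.9 W × 12.1 h × 30 d = 13,395 Wh = 13.39 kWh
television: 186 W × 4.33 h × 30 d = 24,161 Wh = 24.16 kWh
server rack: 4570 W × 16 h × 30 d = 2,193,600 Wh = 2,194 kWh
Total energy = 224.1 + 13.39 + 24.16 + 2,194 = 2,455 kWh
Cost = 2,455 kWh × £0.316 = £775.86 ≈ £776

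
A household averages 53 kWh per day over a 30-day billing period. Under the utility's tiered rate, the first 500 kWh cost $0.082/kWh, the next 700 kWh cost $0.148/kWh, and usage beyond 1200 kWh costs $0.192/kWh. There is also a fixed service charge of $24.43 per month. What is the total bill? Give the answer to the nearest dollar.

$244

Usage = 53 kWh/day × 30 days = 1590 kWh
First 500 kWh × $0.082 = $41.00
Next 700 kWh × $0.148 = $103.60
Remaining 390 kWh × $0.192 = $74.88
Energy charge = $219.48; + service $24.43 = $243.91 ≈ $244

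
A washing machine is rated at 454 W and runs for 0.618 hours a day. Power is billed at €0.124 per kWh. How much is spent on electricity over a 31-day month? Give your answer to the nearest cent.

€1.08

Energy = 454 W × 0.618 h/day × 31 days = 8,698 Wh = 8.698 kWh
Cost = 8.698 kWh × €0.124/kWh = €1.08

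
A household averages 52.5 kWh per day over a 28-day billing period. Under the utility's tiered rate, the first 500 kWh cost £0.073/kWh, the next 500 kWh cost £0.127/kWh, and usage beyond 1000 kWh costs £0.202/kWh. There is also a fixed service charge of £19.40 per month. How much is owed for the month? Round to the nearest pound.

Usage = 52.5 kWh/day × 28 days = 1470 kWh
First 500 kWh × £0.073 = £36.50
Next 500 kWh × £0.127 = £63.50
Remaining 470 kWh × £0.202 = £94.94
Energy charge = £194.94; + service £19.40 = £214.34 ≈ £214

£214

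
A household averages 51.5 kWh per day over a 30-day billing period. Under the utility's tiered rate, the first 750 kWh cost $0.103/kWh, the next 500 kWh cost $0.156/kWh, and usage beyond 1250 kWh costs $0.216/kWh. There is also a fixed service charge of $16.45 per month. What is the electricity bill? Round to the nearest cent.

$235.42

Usage = 51.5 kWh/day × 30 days = 1545 kWh
First 750 kWh × $0.103 = $77.25
Next 500 kWh × $0.156 = $78.00
Remaining 295 kWh × $0.216 = $63.72
Energy charge = $218.97; + service $16.45 = $235.42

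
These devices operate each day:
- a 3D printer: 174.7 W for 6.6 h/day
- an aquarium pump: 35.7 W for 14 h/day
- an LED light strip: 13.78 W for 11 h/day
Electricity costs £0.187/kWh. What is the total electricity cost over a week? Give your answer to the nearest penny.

3D printer: 174.7 W × 6.6 h × 7 d = 8,071 Wh = 8.071 kWh
aquarium pump: 35.7 W × 14 h × 7 d = 3,499 Wh = 3.499 kWh
LED light strip: 13.78 W × 11 h × 7 d = 1,061 Wh = 1.061 kWh
Total energy = 8.071 + 3.499 + 1.061 = 12.63 kWh
Cost = 12.63 kWh × £0.187 = £2.36

£2.36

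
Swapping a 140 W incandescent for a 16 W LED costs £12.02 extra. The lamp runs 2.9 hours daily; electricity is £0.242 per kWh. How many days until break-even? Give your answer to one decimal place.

Power saved = 140 − 16 = 124 W
Daily energy saved = 124 W × 2.9 h = 359.6 Wh = 0.3596 kWh
Daily savings = 0.3596 × £0.242 = £0.0870
Payback = £12.02 / £0.0870 per day = 138.1 days

138.1 days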